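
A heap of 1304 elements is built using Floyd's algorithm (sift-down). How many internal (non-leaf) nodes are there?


Leaf nodes occupy roughly half the array.
Sift-down is called for each internal node, starting from the last one.
Internal nodes = floor(n/2) = floor(1304/2) = 652


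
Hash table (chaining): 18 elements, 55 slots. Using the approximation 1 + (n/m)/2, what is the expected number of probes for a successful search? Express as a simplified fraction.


Computing expected probes:
alpha = 18/55
= 1 + alpha/2
= 1 + 18/(2*55)
= (2*55 + 18) / (2*55)
= 128/110 = 64/55


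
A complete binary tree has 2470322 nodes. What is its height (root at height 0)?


In a complete binary tree, level k holds nodes 2^k .. 2^(k+1)-1 (1-indexed).
Height = floor(log2(n)) = floor(log2(2470322)) = 21
Check: 2^21 = 2097152 <= 2470322 < 4194304 = 2^22


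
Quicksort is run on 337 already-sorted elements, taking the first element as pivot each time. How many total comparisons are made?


Sum of comparisons per partition:
336 + 335 + ... + 1 + 0
= 337 * (337 - 1) / 2
= 337 * 336 / 2
= 56616


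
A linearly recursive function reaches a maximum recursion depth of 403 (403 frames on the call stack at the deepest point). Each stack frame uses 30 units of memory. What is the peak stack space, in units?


Maximum recursion depth = 403 frames
Memory per frame = 30 units
Total stack space = depth * frame_size
= 403 * 30 = 12090


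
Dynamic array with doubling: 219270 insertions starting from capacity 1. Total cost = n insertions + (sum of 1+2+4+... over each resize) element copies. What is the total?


n = 219270
Insertion costs: 219270
Resizes copy 1, 2, 4, ... up to the largest power of 2 that is <= n-1 = 219269, i.e. 131072.
Copy costs = 1 + 2 + 4 + 8 + 16 + 32 + 64 + 128 + 256 + 512 + 1024 + 2048 + 4096 + 8192 + 16384 + 32768 + 65536 + 131072 = 262143
Total = 219270 + 262143 = 481413


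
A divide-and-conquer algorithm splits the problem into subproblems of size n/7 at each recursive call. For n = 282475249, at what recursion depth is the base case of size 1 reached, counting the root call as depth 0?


At each depth, the problem size is divided by 7:
  Depth 0: problem size = 282475249
  Depth 1: problem size = 40353607
  Depth 2: problem size = 5764801
  Depth 3: problem size = 823543
  Depth 4: problem size = 117649
  Depth 5: problem size = 16807
  Depth 6: problem size = 2401
  Depth 7: problem size = 343
  Depth 8: problem size = 49
  Depth 9: problem size = 7
  Depth 10: problem size = 1 (base case)
The base case is reached at depth log_7(282475249) = 10 (the tree has 11 levels counting depth 0, but the depth asked for is 10).
Recursion depth = 10


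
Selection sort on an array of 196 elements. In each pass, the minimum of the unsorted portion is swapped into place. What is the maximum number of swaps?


Selection sort performs one swap per pass:
  Pass 1: find min in positions 0 to 195, swap with position 0
  Pass 2: find min in positions 1 to 195, swap with position 1
  Pass 3: find min in positions 2 to 195, swap with position 2
  Pass 4: find min in positions 3 to 195, swap with position 3
  Pass 5: find min in positions 4 to 195, swap with position 4
  ... (190 more passes)
Total passes (and swaps) = n - 1 = 196 - 1 = 195


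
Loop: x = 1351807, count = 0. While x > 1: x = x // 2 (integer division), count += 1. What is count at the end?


The variable x halves each step:
x = 1351807 -> 675903 -> 337951 -> 168975 -> 84487 -> 42243 -> 21121 -> 10560 -> 5280 -> 2640 -> 1320 -> 660 -> 330 -> 165 -> 82 -> 41 -> 20 -> 10 -> 5 -> 2 -> 1
Number of halvings = floor(log2(1351807)) = 20


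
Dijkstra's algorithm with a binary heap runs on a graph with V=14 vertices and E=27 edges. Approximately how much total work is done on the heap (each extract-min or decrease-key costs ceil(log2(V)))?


Dijkstra with a binary heap: each vertex is extracted once, each edge may relax once.
Each heap operation costs O(log V).
V + E = 14 + 27 = 41
ceil(log2(14)) = 4 (since 2^3 = 8 < 14 <= 16 = 2^4)
Total heap work = (V+E) * ceil(log2(V)) = 41 * 4 = 164


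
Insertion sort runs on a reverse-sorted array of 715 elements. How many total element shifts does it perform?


Sum of shifts = 1 + 2 + 3 + ... + 714
= 715 * 714 / 2
= 510510 / 2
= 255255


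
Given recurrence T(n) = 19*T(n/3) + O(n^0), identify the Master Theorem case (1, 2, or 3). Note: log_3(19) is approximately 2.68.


Master Theorem parameters: a=19, b=3, c=0
log_b(a) = 2.68
Compare b^c with a: 3^0 = 1 < 19, so c < log_b(a).
Comparing c=0 vs log_b(a)=2.68:
0 < 2.68 => Case 1
Result: T(n) = O(n^(log_3 19)) ~ O(n^2.68)
Master Theorem case = 1


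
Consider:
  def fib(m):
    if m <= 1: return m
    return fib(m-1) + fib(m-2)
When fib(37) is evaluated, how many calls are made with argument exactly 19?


Let N(m) = number of times fib(m) is called while evaluating fib(37).
N(37) = 1 (the initial call).
N(36) = 1 (only fib(37) calls it).
For 1 <= m <= 35: fib(m) is called by fib(m+1) and fib(m+2), so
  N(m) = N(m+1) + N(m+2).
fib(0) is called only by fib(2), so N(0) = N(2).
Walk down from m=37:
  N(37)=1, N(36)=1, N(35)=2, N(34)=3, N(33)=5, N(32)=8, N(31)=13, N(30)=21, N(29)=34, N(28)=55, N(27)=89, N(26)=144, N(25)=233, N(24)=377, N(23)=610, N(22)=987, N(21)=1597, N(20)=2584, N(19)=4181
N(19) = 4181


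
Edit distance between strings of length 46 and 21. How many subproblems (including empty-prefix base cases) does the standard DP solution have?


The table includes base cases (empty prefixes).
Rows: (m+1) = 47
Columns: (n+1) = 22
Total = 47 * 22 = 1034


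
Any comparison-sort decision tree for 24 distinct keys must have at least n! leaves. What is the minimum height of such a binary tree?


A binary decision tree of height h has at most 2^h leaves and needs at least n! of them, so h >= ceil(log2(n!)).
Compute 24! as a running product:
  x2 = 2, x3 = 6, x4 = 24, x5 = 120
  x6 = 720, x7 = 5040, x8 = 40320, x9 = 362880
  x10 = 3628800, x11 = 39916800, x12 = 479001600, x13 = 6227020800
  x14 = 87178291200, x15 = 1307674368000, x16 = 20922789888000, x17 = 355687428096000
  x18 = 6402373705728000, x19 = 121645100408832000, x20 = 2432902008176640000, x21 = 51090942171709440000
  x22 = 1124000727777607680000, x23 = 25852016738884976640000, x24 = 620448401733239439360000
24! = 620448401733239439360000
Bracket between powers of 2:
  2^79 = 604462909807314587353088 < 620448401733239439360000 <= 1208925819614629174706176 = 2^80
So ceil(log2(24!)) = 80


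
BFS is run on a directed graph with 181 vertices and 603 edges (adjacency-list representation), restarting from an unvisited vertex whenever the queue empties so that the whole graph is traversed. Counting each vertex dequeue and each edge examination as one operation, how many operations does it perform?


A full BFS traversal dequeues each vertex exactly once and examines each directed edge exactly once.
V = 181 (vertex processing cost)
E = 603 (edge examination cost)
Total operations proportional to V + E = 181 + 603 = 784


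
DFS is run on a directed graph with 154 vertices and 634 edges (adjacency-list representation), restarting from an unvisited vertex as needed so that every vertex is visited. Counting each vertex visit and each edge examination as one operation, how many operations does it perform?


A full DFS traversal processes each vertex exactly once (push/pop on stack).
Each directed edge is examined once.
V = 154, E = 634
V + E = 788


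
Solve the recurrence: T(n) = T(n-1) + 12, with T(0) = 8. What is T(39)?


Unrolling the recurrence:
T(39) = T(38) + 12
       = T(37) + 12 + 12
       = T(36) + 12*3
       ...
       = T(0) + 12*39
       = 8 + 468 = 476


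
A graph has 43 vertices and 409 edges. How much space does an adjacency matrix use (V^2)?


Adjacency matrix: V x V grid of entries
Space = V^2 = 43^2 = 43 * 43 = 1849


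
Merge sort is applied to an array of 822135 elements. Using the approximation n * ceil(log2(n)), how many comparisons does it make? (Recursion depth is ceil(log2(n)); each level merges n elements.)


Merge sort divides the array into halves recursively.
Number of levels = ceil(log2(822135)) = 20
At each level, approximately n = 822135 comparisons are needed for merging.
Total comparisons ~ n * ceil(log2(n)) = 822135 * 20 = 16442700


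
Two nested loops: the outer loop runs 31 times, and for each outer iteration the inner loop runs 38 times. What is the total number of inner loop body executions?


Outer loop: 31 iterations
Inner loop: 38 iterations per outer iteration
Total = 31 * 38 = 1178


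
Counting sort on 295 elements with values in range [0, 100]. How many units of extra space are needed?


Output array size: 295 (to store sorted result)
Count array size: 101 (one slot per possible value, range 0 to 100)
Total extra space = 295 + 101 = 396


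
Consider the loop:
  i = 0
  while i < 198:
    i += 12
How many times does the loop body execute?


Starting at i = 0, each iteration adds 12.
Iterations until i >= 198:
  Iteration 1: i = 0 -> i = 12
  Iteration 2: i = 12 -> i = 24
  Iteration 3: i = 24 -> i = 36
  Iteration 4: i = 36 -> i = 48
  Iteration 5: i = 48 -> i = 60
  Iteration 6: i = 60 -> i = 72
  Iteration 7: i = 72 -> i = 84
  Iteration 8: i = 84 -> i = 96
  ... continuing ...
Total iterations = ceil(198/12) = 17


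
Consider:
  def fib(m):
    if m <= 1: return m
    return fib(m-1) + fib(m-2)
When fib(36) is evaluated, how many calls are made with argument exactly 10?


Let N(m) = number of times fib(m) is called while evaluating fib(36).
N(36) = 1 (the initial call).
N(35) = 1 (only fib(36) calls it).
For 1 <= m <= 34: fib(m) is called by fib(m+1) and fib(m+2), so
  N(m) = N(m+1) + N(m+2).
fib(0) is called only by fib(2), so N(0) = N(2).
Walk down from m=36:
  N(36)=1, N(35)=1, N(34)=2, N(33)=3, N(32)=5, N(31)=8, N(30)=13, N(29)=21, N(28)=34, N(27)=55, N(26)=89, N(25)=144, N(24)=233, N(23)=377, N(22)=610, N(21)=987, N(20)=1597, N(19)=2584, N(18)=4181, N(17)=6765, N(16)=10946, N(15)=17711, N(14)=28657, N(13)=46368, N(12)=75025, N(11)=121393, N(10)=196418
N(10) = 196418


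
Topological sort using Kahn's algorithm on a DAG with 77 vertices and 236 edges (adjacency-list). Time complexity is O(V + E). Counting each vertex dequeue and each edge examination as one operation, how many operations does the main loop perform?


Kahn's algorithm:
  1. Compute in-degrees: O(V + E)
  2. Process queue: each vertex dequeued once (O(V))
     each edge examined once (O(E))
Total = V + E = 77 + 236 = 313


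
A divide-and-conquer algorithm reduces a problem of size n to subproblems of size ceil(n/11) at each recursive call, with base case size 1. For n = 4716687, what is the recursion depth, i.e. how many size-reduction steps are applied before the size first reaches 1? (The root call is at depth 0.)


Each step divides the size by 11 (rounding up); after k steps the size is ceil(n/11^k), which equals 1 exactly when 11^k >= n.
So the depth is the smallest k with 11^k >= 4716687, i.e. ceil(log_11(4716687)).
11^6 = 1771561 < 4716687 <= 19487171 = 11^7
Recursion depth = 7


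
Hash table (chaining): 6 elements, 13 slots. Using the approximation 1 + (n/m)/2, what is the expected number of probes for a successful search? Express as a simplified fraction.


Computing expected probes:
alpha = 6/13
= 1 + alpha/2
= 1 + 6/(2*13)
= (2*13 + 6) / (2*13)
= 32/26 = 16/13


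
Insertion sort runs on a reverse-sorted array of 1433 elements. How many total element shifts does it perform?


Sum of shifts = 1 + 2 + 3 + ... + 1432
= 1433 * 1432 / 2
= 2052056 / 2
= 1026028


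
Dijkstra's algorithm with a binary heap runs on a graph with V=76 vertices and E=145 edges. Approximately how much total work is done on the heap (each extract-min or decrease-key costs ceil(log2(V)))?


Dijkstra with a binary heap: each vertex is extracted once, each edge may relax once.
Each heap operation costs O(log V).
V + E = 76 + 145 = 221
ceil(log2(76)) = 7 (since 2^6 = 64 < 76 <= 128 = 2^7)
Total heap work = (V+E) * ceil(log2(V)) = 221 * 7 = 1547


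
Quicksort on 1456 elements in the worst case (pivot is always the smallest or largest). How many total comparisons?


In the worst case, each partition step picks the worst pivot:
  Partition 1: 1455 comparisons (n-1 elements to compare)
  Partition 2: 1454 comparisons
  Partition 3: 1453 comparisons
  Partition 4: 1452 comparisons
  Partition 5: 1451 comparisons
  ...
  Last partition: 0 comparisons
Total = (n-1) + (n-2) + ... + 1 + 0 = n*(n-1)/2
= 1456*1455/2 = 1059240


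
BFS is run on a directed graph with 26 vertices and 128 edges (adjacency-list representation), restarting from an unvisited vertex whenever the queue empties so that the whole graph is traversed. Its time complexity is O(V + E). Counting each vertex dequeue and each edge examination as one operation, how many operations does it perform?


A full BFS traversal dequeues each vertex exactly once and examines each directed edge exactly once.
V = 26 (vertex processing cost)
E = 128 (edge examination cost)
Total operations proportional to V + E = 26 + 128 = 154


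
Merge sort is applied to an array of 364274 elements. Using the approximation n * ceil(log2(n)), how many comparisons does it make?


Merge sort divides the array into halves recursively.
Number of levels = ceil(log2(364274)) = 19
At each level, approximately n = 364274 comparisons are needed for merging.
Total comparisons ~ n * ceil(log2(n)) = 364274 * 19 = 6921206


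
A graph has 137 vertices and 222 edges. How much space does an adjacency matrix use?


Adjacency matrix: V x V grid of entries
Space = V^2 = 137^2 = 137 * 137 = 18769


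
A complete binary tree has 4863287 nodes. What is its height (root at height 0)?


In a complete binary tree, level k holds nodes 2^k .. 2^(k+1)-1 (1-indexed).
Height = floor(log2(n)) = floor(log2(4863287)) = 22
Check: 2^22 = 4194304 <= 4863287 < 8388608 = 2^23


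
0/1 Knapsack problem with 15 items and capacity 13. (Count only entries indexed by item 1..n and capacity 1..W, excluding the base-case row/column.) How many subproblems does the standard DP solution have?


The DP table is indexed by (item, capacity).
Rows: 15 items
Columns: 13 capacity values (1 to W)
Total subproblems = 15 * 13 = 195


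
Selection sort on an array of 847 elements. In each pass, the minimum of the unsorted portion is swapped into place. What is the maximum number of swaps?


Selection sort performs one swap per pass:
  Pass 1: find min in positions 0 to 846, swap with position 0
  Pass 2: find min in positions 1 to 846, swap with position 1
  Pass 3: find min in positions 2 to 846, swap with position 2
  Pass 4: find min in positions 3 to 846, swap with position 3
  Pass 5: find min in positions 4 to 846, swap with position 4
  ... (841 more passes)
Total passes (and swaps) = n - 1 = 847 - 1 = 846


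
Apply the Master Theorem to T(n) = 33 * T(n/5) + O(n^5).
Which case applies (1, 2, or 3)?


The Master Theorem: T(n) = a*T(n/b) + O(n^c)
  a = 33, b = 5, c = 5
log_b(a) = log_5(33) ~ 2.173
Compare b^c with a: 5^5 = 3125 > 33, so c > log_b(a).
Since c > log_b(a), Case 3 applies.
T(n) = O(n^5)
Master Theorem case = 3


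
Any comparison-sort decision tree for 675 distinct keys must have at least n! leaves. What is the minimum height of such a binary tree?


A binary decision tree of height h has at most 2^h leaves and needs at least n! of them, so h >= ceil(log2(n!)).
675! is far too large to multiply out, so use Stirling's series:
  ln(n!) ~ n ln n - n + (1/2) ln(2 pi n) + 1/(12n)  (error below 1/(360 n^3), negligible here)
  ln(675) = 6.5147127
  n ln n = 675 * 6.5147127 = 4397.4311
  (1/2) ln(2 pi * 675) = (1/2) ln(4241.1501) = 4.1763
  1/(12*675) = 0.0001
  ln(675!) ~ 4397.4311 - 675 + 4.1763 + 0.0001 = 3726.6075
Convert to base 2: log2(675!) = 3726.6075 / ln 2 = 3726.6075 / 0.69314718 = 5376.3582
ceil(5376.3582) = 5377


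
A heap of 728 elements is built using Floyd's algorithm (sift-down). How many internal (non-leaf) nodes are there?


Leaf nodes occupy roughly half the array.
Sift-down is called for each internal node, starting from the last one.
Internal nodes = floor(n/2) = floor(728/2) = 364


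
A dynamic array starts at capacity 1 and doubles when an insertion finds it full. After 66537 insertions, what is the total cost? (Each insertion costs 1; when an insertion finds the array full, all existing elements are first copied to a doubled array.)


Insertion cost: 66537 (one per element)
Resizes occur just before inserting elements 2, 3, 5, 9, ...
Elements copied at each resize: 1 + 2 + 4 + 8 + 16 + 32 + 64 + 128 + 256 + 512 + 1024 + 2048 + 4096 + 8192 + 16384 + 32768 + 65536
Sum of copies = 131071 (geometric series: 2^k - 1)
Total = 66537 + 131071 = 197608


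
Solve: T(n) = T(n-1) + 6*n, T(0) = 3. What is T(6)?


Expanding the recurrence:
T(6) = T(5) + 6*6
       = T(4) + 6*5 + 6*6
       ...
       = T(0) + 6*(1 + 2 + ... + 6)
       = 3 + 6 * 6*7/2
       = 3 + 6 * 21
       = 3 + 126 = 129


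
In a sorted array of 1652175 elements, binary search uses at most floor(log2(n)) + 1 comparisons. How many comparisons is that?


Halving sequence: 1652175 -> 826087 -> 413043 -> 206521 -> 103260 -> 51630 -> 25815 -> 12907 -> 6453 -> 3226 -> 1613 -> 806 -> 403 -> 201 -> 100 -> 50 -> 25 -> 12 -> 6 -> 3 -> 1
Number of halvings = 20
Max comparisons = 20 + 1 = 21


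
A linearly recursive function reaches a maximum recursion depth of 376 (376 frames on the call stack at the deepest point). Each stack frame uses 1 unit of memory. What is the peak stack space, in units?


Maximum recursion depth = 376 frames
Memory per frame = 1 unit
Total stack space = depth * frame_size
= 376 * 1 = 376


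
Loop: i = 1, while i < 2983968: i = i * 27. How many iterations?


i multiplies by 27 each step:
i = 1 -> 27 -> 729 -> 19683 -> 531441 -> 14348907 (stop)
Iterations = ceil(log_27(2983968)) = 5


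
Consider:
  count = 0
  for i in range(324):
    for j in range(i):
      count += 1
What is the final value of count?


For each i, the inner loop runs i times:
  i=0: inner runs 0 times
  i=1: inner runs 1 time
  i=2: inner runs 2 times
  i=3: inner runs 3 times
  i=4: inner runs 4 times
  i=5: inner runs 5 times
  i=6: inner runs 6 times
  i=7: inner runs 7 times
  ...
Total = 0 + 1 + 2 + ... + 323 = 324*(324-1)/2 = 52326


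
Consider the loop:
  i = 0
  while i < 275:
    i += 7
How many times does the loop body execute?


Starting at i = 0, each iteration adds 7.
Iterations until i >= 275:
  Iteration 1: i = 0 -> i = 7
  Iteration 2: i = 7 -> i = 14
  Iteration 3: i = 14 -> i = 21
  Iteration 4: i = 21 -> i = 28
  Iteration 5: i = 28 -> i = 35
  Iteration 6: i = 35 -> i = 42
  Iteration 7: i = 42 -> i = 49
  Iteration 8: i = 49 -> i = 56
  ... continuing ...
Total iterations = ceil(275/7) = 40


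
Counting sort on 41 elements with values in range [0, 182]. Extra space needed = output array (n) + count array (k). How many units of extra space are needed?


Output array size: 41 (to store sorted result)
Count array size: 183 (one slot per possible value, range 0 to 182)
Total extra space = 41 + 183 = 224


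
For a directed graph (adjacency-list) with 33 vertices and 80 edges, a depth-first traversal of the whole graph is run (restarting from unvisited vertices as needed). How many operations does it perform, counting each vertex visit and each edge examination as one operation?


A full DFS traversal visits each vertex once and examines each edge once.
V = 33
E = 80
Sum = 33 + 80 = 113


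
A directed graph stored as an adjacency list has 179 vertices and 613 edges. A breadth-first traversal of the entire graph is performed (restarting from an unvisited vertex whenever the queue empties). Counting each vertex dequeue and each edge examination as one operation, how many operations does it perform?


A full BFS traversal dequeues each vertex once and examines each edge once.
Vertex visits: 179
Edge visits: 613
V + E = 179 + 613 = 792


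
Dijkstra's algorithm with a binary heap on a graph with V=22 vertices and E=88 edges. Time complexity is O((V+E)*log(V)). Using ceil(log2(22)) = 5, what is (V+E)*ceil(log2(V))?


Dijkstra with a binary heap: each vertex is extracted once, each edge may relax once.
Each heap operation costs O(log V).
V + E = 22 + 88 = 110
ceil(log2(22)) = 5 (since 2^4 = 16 < 22 <= 32 = 2^5)
Total heap work = (V+E) * ceil(log2(V)) = 110 * 5 = 550


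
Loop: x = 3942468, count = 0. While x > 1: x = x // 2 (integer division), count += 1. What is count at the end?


The variable x halves each step:
x = 3942468 -> 1971234 -> 985617 -> 492808 -> 246404 -> 123202 -> 61601 -> 30800 -> 15400 -> 7700 -> 3850 -> 1925 -> 962 -> 481 -> 240 -> 120 -> 60 -> 30 -> 15 -> 7 -> 3 -> 1
Number of halvings = floor(log2(3942468)) = 21


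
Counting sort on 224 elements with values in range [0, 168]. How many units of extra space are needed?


Output array size: 224 (to store sorted result)
Count array size: 169 (one slot per possible value, range 0 to 168)
Total extra space = 224 + 169 = 393


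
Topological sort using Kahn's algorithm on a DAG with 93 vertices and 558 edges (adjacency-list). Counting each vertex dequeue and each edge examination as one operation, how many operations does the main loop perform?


Kahn's algorithm:
  1. Compute in-degrees: O(V + E)
  2. Process queue: each vertex dequeued once (O(V))
     each edge examined once (O(E))
Total = V + E = 93 + 558 = 651


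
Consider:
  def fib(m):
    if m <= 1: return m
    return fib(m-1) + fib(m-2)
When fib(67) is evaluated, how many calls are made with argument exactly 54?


Let N(m) = number of times fib(m) is called while evaluating fib(67).
N(67) = 1 (the initial call).
N(66) = 1 (only fib(67) calls it).
For 1 <= m <= 65: fib(m) is called by fib(m+1) and fib(m+2), so
  N(m) = N(m+1) + N(m+2).
fib(0) is called only by fib(2), so N(0) = N(2).
Walk down from m=67:
  N(67)=1, N(66)=1, N(65)=2, N(64)=3, N(63)=5, N(62)=8, N(61)=13, N(60)=21, N(59)=34, N(58)=55, N(57)=89, N(56)=144, N(55)=233, N(54)=377
N(54) = 377


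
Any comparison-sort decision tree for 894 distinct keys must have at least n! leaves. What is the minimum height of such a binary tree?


A binary decision tree of height h has at most 2^h leaves and needs at least n! of them, so h >= ceil(log2(n!)).
894! is far too large to multiply out, so use Stirling's series:
  ln(n!) ~ n ln n - n + (1/2) ln(2 pi n) + 1/(12n)  (error below 1/(360 n^3), negligible here)
  ln(894) = 6.7957058
  n ln n = 894 * 6.7957058 = 6075.3610
  (1/2) ln(2 pi * 894) = (1/2) ln(5617.1677) = 4.3168
  1/(12*894) = 0.0001
  ln(894!) ~ 6075.3610 - 894 + 4.3168 + 0.0001 = 5185.6779
Convert to base 2: log2(894!) = 5185.6779 / ln 2 = 5185.6779 / 0.69314718 = 7481.3518
ceil(7481.3518) = 7482


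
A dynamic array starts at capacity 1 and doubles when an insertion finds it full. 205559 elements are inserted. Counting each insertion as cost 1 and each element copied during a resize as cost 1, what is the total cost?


n = 205559
Insertion costs: 205559
Resizes copy 1, 2, 4, ... up to the largest power of 2 that is <= n-1 = 205558, i.e. 131072.
Copy costs = 1 + 2 + 4 + 8 + 16 + 32 + 64 + 128 + 256 + 512 + 1024 + 2048 + 4096 + 8192 + 16384 + 32768 + 65536 + 131072 = 262143
Total = 205559 + 262143 = 467702


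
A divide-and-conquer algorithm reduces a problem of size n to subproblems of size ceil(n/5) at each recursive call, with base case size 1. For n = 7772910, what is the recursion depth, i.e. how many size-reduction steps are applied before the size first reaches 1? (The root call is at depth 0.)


Each step divides the size by 5 (rounding up); after k steps the size is ceil(n/5^k), which equals 1 exactly when 5^k >= n.
So the depth is the smallest k with 5^k >= 7772910, i.e. ceil(log_5(7772910)).
5^9 = 1953125 < 7772910 <= 9765625 = 5^10
Recursion depth = 10


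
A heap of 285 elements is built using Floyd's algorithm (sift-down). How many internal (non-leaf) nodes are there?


Leaf nodes occupy roughly half the array.
Sift-down is called for each internal node, starting from the last one.
Internal nodes = floor(n/2) = floor(285/2) = 142


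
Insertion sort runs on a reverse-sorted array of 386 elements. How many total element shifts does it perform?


Sum of shifts = 1 + 2 + 3 + ... + 385
= 386 * 385 / 2
= 148610 / 2
= 74305


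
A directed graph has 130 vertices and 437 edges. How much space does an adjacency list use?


Adjacency list: one list head per vertex + one entry per edge
Vertex heads: 130
Edge entries: 437
Total = 130 + 437 = 567


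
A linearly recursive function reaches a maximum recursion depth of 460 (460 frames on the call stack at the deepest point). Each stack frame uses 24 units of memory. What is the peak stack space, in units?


Maximum recursion depth = 460 frames
Memory per frame = 24 units
Total stack space = depth * frame_size
= 460 * 24 = 11040


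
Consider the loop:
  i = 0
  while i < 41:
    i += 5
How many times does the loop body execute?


Starting at i = 0, each iteration adds 5.
Iterations until i >= 41:
  Iteration 1: i = 0 -> i = 5
  Iteration 2: i = 5 -> i = 10
  Iteration 3: i = 10 -> i = 15
  Iteration 4: i = 15 -> i = 20
  Iteration 5: i = 20 -> i = 25
  Iteration 6: i = 25 -> i = 30
  Iteration 7: i = 30 -> i = 35
  Iteration 8: i = 35 -> i = 40
  ... continuing ...
Total iterations = ceil(41/5) = 9


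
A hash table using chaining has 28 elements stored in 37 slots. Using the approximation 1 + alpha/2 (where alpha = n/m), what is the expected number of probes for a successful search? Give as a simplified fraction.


Load factor alpha = n/m = 28/37
Expected probes = 1 + alpha/2 = 1 + 28/(2*37)
= 1 + 28/74
= 74/74 + 28/74
= 102/74
Simplify: 51/37


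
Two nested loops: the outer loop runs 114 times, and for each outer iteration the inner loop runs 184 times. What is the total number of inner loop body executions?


Outer loop: 114 iterations
Inner loop: 184 iterations per outer iteration
Total = 114 * 184 = 20976


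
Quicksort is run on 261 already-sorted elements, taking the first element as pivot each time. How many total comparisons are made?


Sum of comparisons per partition:
260 + 259 + ... + 1 + 0
= 261 * (261 - 1) / 2
= 261 * 260 / 2
= 33930


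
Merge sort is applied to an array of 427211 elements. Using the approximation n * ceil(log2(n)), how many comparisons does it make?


Merge sort divides the array into halves recursively.
Number of levels = ceil(log2(427211)) = 19
At each level, approximately n = 427211 comparisons are needed for merging.
Total comparisons ~ n * ceil(log2(n)) = 427211 * 19 = 8117009


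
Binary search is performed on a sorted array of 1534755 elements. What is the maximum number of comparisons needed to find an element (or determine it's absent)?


Binary search halves the search space each comparison:
  Step 1: search space = 1534755 -> 767377
  Step 2: search space = 767377 -> 383688
  Step 3: search space = 383688 -> 191844
  Step 4: search space = 191844 -> 95922
  Step 5: search space = 95922 -> 47961
  Step 6: search space = 47961 -> 23980
  Step 7: search space = 23980 -> 11990
  Step 8: search space = 11990 -> 5995
  Step 9: search space = 5995 -> 2997
  Step 10: search space = 2997 -> 1498
  Step 11: search space = 1498 -> 749
  Step 12: search space = 749 -> 374
  Step 13: search space = 374 -> 187
  Step 14: search space = 187 -> 93
  Step 15: search space = 93 -> 46
  Step 16: search space = 46 -> 23
  Step 17: search space = 23 -> 11
  Step 18: search space = 11 -> 5
  Step 19: search space = 5 -> 2
  Step 20: search space = 2 -> 1
  Step 21: search space = 1 (final check)
Maximum comparisons = floor(log2(1534755)) + 1 = 20 + 1 = 21


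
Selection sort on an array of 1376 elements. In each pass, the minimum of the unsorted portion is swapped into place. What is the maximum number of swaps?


Selection sort performs one swap per pass:
  Pass 1: find min in positions 0 to 1375, swap with position 0
  Pass 2: find min in positions 1 to 1375, swap with position 1
  Pass 3: find min in positions 2 to 1375, swap with position 2
  Pass 4: find min in positions 3 to 1375, swap with position 3
  Pass 5: find min in positions 4 to 1375, swap with position 4
  ... (1370 more passes)
Total passes (and swaps) = n - 1 = 1376 - 1 = 1375


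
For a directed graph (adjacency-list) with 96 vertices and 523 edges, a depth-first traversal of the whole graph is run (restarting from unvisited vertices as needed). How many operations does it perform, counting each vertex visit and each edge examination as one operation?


A full DFS traversal visits each vertex once and examines each edge once.
V = 96
E = 523
Sum = 96 + 523 = 619


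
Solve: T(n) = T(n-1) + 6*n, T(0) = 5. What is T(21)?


Expanding the recurrence:
T(21) = T(20) + 6*21
       = T(19) + 6*20 + 6*21
       ...
       = T(0) + 6*(1 + 2 + ... + 21)
       = 5 + 6 * 21*22/2
       = 5 + 6 * 231
       = 5 + 1386 = 1391


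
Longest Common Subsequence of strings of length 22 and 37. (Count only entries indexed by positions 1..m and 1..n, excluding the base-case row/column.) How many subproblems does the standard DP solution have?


DP table indexed by positions in both strings.
First string: 22 positions
Second string: 37 positions
Total = 22 * 37 = 814


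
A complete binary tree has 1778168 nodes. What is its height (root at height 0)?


In a complete binary tree, level k holds nodes 2^k .. 2^(k+1)-1 (1-indexed).
Height = floor(log2(n)) = floor(log2(1778168)) = 20
Check: 2^20 = 1048576 <= 1778168 < 2097152 = 2^21


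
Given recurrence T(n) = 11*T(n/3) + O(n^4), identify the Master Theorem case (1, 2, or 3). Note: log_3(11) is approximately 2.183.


Master Theorem parameters: a=11, b=3, c=4
log_b(a) = 2.183
Compare b^c with a: 3^4 = 81 > 11, so c > log_b(a).
Comparing c=4 vs log_b(a)=2.183:
4 > 2.183 => Case 3
Result: T(n) = O(n^4)
Master Theorem case = 3


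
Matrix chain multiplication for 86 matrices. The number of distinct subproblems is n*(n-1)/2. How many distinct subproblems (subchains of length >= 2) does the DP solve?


Subproblems are indexed by (i, j) where i < j.
Number of such pairs = n*(n-1)/2
= 86 * 85 / 2
= 3655


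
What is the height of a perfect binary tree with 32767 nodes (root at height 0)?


A perfect binary tree with 32767 nodes:
  32767 = 2^15 - 1
  Levels: 0, 1, ..., 14
  Height = 14


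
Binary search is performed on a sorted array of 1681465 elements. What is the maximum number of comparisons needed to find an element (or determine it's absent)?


Binary search halves the search space each comparison:
  Step 1: search space = 1681465 -> 840732
  Step 2: search space = 840732 -> 420366
  Step 3: search space = 420366 -> 210183
  Step 4: search space = 210183 -> 105091
  Step 5: search space = 105091 -> 52545
  Step 6: search space = 52545 -> 26272
  Step 7: search space = 26272 -> 13136
  Step 8: search space = 13136 -> 6568
  Step 9: search space = 6568 -> 3284
  Step 10: search space = 3284 -> 1642
  Step 11: search space = 1642 -> 821
  Step 12: search space = 821 -> 410
  Step 13: search space = 410 -> 205
  Step 14: search space = 205 -> 102
  Step 15: search space = 102 -> 51
  Step 16: search space = 51 -> 25
  Step 17: search space = 25 -> 12
  Step 18: search space = 12 -> 6
  Step 19: search space = 6 -> 3
  Step 20: search space = 3 -> 1
  Step 21: search space = 1 (final check)
Maximum comparisons = floor(log2(1681465)) + 1 = 20 + 1 = 21


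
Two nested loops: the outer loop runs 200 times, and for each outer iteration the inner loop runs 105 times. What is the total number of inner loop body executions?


Outer loop: 200 iterations
Inner loop: 105 iterations per outer iteration
Total = 200 * 105 = 21000


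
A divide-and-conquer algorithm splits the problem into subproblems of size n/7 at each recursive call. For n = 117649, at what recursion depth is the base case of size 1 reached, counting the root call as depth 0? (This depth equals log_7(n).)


At each depth, the problem size is divided by 7:
  Depth 0: problem size = 117649
  Depth 1: problem size = 16807
  Depth 2: problem size = 2401
  Depth 3: problem size = 343
  Depth 4: problem size = 49
  Depth 5: problem size = 7
  Depth 6: problem size = 1 (base case)
The base case is reached at depth log_7(117649) = 6 (the tree has 7 levels counting depth 0, but the depth asked for is 6).
Recursion depth = 6


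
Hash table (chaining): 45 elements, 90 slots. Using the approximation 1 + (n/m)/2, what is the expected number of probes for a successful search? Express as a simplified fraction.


Computing expected probes:
alpha = 45/90
= 1 + alpha/2
= 1 + 45/(2*90)
= (2*90 + 45) / (2*90)
= 225/180 = 5/4


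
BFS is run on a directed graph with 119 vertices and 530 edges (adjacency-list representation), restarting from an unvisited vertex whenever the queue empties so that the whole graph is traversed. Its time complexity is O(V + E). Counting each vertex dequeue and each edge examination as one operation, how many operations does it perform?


A full BFS traversal dequeues each vertex exactly once and examines each directed edge exactly once.
V = 119 (vertex processing cost)
E = 530 (edge examination cost)
Total operations proportional to V + E = 119 + 530 = 649


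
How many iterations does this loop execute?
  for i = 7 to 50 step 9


The loop variable i takes values starting at 7 and increments by 9 each iteration.
Sequence: i = 7, 16, 25, 34, 43
The upper bound 50 is inclusive, so the count is floor((last - first) / step) + 1:
floor((50 - 7) / 9) + 1 = floor(43/9) + 1 = 4 + 1 = 5


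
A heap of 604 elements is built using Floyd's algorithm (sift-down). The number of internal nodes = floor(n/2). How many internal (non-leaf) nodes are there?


Leaf nodes occupy roughly half the array.
Sift-down is called for each internal node, starting from the last one.
Internal nodes = floor(n/2) = floor(604/2) = 302


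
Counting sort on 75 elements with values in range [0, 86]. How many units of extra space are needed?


Output array size: 75 (to store sorted result)
Count array size: 87 (one slot per possible value, range 0 to 86)
Total extra space = 75 + 87 = 162


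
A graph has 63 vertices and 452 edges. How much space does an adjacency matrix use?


Adjacency matrix: V x V grid of entries
Space = V^2 = 63^2 = 63 * 63 = 3969


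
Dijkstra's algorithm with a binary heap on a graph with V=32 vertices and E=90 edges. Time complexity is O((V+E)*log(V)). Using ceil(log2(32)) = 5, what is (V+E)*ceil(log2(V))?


Dijkstra with a binary heap: each vertex is extracted once, each edge may relax once.
Each heap operation costs O(log V).
V + E = 32 + 90 = 122
ceil(log2(32)) = 5 (since 2^4 = 16 < 32 <= 32 = 2^5)
Total heap work = (V+E) * ceil(log2(V)) = 122 * 5 = 610


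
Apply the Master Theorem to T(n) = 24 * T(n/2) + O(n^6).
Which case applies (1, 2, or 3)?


The Master Theorem: T(n) = a*T(n/b) + O(n^c)
  a = 24, b = 2, c = 6
log_b(a) = log_2(24) ~ 4.585
Compare b^c with a: 2^6 = 64 > 24, so c > log_b(a).
Since c > log_b(a), Case 3 applies.
T(n) = O(n^6)
Master Theorem case = 3


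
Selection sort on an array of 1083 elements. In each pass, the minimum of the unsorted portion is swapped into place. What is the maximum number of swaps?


Selection sort performs one swap per pass:
  Pass 1: find min in positions 0 to 1082, swap with position 0
  Pass 2: find min in positions 1 to 1082, swap with position 1
  Pass 3: find min in positions 2 to 1082, swap with position 2
  Pass 4: find min in positions 3 to 1082, swap with position 3
  Pass 5: find min in positions 4 to 1082, swap with position 4
  ... (1077 more passes)
Total passes (and swaps) = n - 1 = 1083 - 1 = 1082


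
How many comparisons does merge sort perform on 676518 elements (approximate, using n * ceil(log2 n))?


Recursion depth: ceil(log2(676518)) = 20
Each recursion level merges n = 676518 elements
Total = 676518 * 20 = 13530360


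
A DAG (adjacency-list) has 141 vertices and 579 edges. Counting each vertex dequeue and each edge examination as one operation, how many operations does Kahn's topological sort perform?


V = 141 (vertex processing)
E = 579 (edge processing)
V + E = 141 + 579 = 720


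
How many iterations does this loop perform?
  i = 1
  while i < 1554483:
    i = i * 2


The loop variable doubles each iteration:
i = 1 -> 2 -> 4 -> 8 -> 16 -> 32 -> 64 -> 128 -> 256 -> 512 -> 1024 -> 2048 -> 4096 -> 8192 -> 16384 -> 32768 -> 65536 -> 131072 -> 262144 -> 524288 -> 1048576 -> 2097152 (stop, 2097152 >= 1554483)
Number of doublings = ceil(log2(1554483)) = 21


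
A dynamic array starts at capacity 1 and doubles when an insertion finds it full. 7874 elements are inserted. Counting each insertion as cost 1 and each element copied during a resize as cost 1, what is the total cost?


n = 7874
Insertion costs: 7874
Resizes copy 1, 2, 4, ... up to the largest power of 2 that is <= n-1 = 7873, i.e. 4096.
Copy costs = 1 + 2 + 4 + 8 + 16 + 32 + 64 + 128 + 256 + 512 + 1024 + 2048 + 4096 = 8191
Total = 7874 + 8191 = 16065


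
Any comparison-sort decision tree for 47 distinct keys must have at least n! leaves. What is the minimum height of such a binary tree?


A binary decision tree of height h has at most 2^h leaves and needs at least n! of them, so h >= ceil(log2(n!)).
47! is far too large to multiply out, so use Stirling's series:
  ln(n!) ~ n ln n - n + (1/2) ln(2 pi n) + 1/(12n)  (error below 1/(360 n^3), negligible here)
  ln(47) = 3.8501476
  n ln n = 47 * 3.8501476 = 180.9569
  (1/2) ln(2 pi * 47) = (1/2) ln(295.3097) = 2.8440
  1/(12*47) = 0.0018
  ln(47!) ~ 180.9569 - 47 + 2.8440 + 0.0018 = 136.8027
Convert to base 2: log2(47!) = 136.8027 / ln 2 = 136.8027 / 0.69314718 = 197.3646
ceil(197.3646) = 198


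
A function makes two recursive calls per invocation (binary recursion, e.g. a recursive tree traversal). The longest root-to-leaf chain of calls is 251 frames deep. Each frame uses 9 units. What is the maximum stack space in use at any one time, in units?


Binary recursion: the two calls run one after the other, so only one root-to-leaf chain of frames is on the stack at a time.
Maximum depth (longest chain) = 251 frames
Each frame = 9 units
Max stack space = 251 * 9 = 2259


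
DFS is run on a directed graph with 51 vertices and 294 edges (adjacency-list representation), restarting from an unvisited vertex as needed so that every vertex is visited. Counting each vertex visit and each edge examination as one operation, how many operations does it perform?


A full DFS traversal processes each vertex exactly once (push/pop on stack).
Each directed edge is examined once.
V = 51, E = 294
V + E = 345


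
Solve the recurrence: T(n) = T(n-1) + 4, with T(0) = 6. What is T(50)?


Unrolling the recurrence:
T(50) = T(49) + 4
       = T(48) + 4 + 4
       = T(47) + 4*3
       ...
       = T(0) + 4*50
       = 6 + 200 = 206


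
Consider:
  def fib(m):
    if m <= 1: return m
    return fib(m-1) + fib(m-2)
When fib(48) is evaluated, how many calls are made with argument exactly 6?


Let N(m) = number of times fib(m) is called while evaluating fib(48).
N(48) = 1 (the initial call).
N(47) = 1 (only fib(48) calls it).
For 1 <= m <= 46: fib(m) is called by fib(m+1) and fib(m+2), so
  N(m) = N(m+1) + N(m+2).
fib(0) is called only by fib(2), so N(0) = N(2).
Walk down from m=48:
  N(48)=1, N(47)=1, N(46)=2, N(45)=3, N(44)=5, N(43)=8, N(42)=13, N(41)=21, N(40)=34, N(39)=55, N(38)=89, N(37)=144, N(36)=233, N(35)=377, N(34)=610, N(33)=987, N(32)=1597, N(31)=2584, N(30)=4181, N(29)=6765, N(28)=10946, N(27)=17711, N(26)=28657, N(25)=46368, N(24)=75025, N(23)=121393, N(22)=196418, N(21)=317811, N(20)=514229, N(19)=832040, N(18)=1346269, N(17)=2178309, N(16)=3524578, N(15)=5702887, N(14)=9227465, N(13)=14930352, N(12)=24157817, N(11)=39088169, N(10)=63245986, N(9)=102334155, N(8)=165580141, N(7)=267914296, N(6)=433494437
N(6) = 433494437
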